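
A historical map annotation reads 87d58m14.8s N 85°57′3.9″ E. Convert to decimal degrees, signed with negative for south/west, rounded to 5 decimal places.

Latitude: 87 + 58/60 + 14.8/3600 = 87.970778
N → positive
Longitude: 85° + 57/60 + 3.9/3600 = 85 + 0.950000 + 0.001083 = 85.951083
E → positive

87.97078, 85.95108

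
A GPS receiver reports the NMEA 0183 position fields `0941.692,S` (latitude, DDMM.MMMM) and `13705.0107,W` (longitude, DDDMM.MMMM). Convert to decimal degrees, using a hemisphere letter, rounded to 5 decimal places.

Lat: degrees = first 2 digits = 9, minutes = 41.692; 9 + 41.692/60 = 9.694867
Longitude: degrees = first 3 digits = 137, minutes = 5.0107; 137 + 5.0107/60 = 137.083512

9.69487° S, 137.08351° W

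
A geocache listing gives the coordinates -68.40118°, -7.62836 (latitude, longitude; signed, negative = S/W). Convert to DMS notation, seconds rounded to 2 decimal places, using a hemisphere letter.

68°24′4.25″ S, 7°37′42.10″ W

Latitude is negative → S; |value| = 68.401180
φ: 0.401180 × 60 = 24.07080′ → 24′, remainder × 60 = 4.2480″
Longitude is negative → W; |value| = 7.628360
Longitude: 0.628360° → 37.70160′; 0.70160 × 60 = 42.0960″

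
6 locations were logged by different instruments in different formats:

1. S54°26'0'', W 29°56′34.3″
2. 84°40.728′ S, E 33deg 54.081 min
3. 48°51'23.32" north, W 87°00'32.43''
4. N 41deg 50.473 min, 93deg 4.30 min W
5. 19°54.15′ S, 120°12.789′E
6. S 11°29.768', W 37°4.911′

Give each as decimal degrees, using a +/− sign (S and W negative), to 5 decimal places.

1. -54.43333, -29.94286
2. -84.67880, 33.90135
3. 48.85648, -87.00901
4. 41.84122, -93.07167
5. -19.90250, 120.21315
6. -11.49613, -37.08185

Point 1:
  Latitude: 26′ + 0″ = 26.00000′; 54 + 26.00000/60 = 54.433333
  hemisphere S, so the sign is −
  Lon: 29° + 56/60 + 34.3/3600 = 29 + 0.933333 + 0.009528 = 29.942861
  hemisphere W, so the sign is −
Point 2:
  φ: 40.728′ = 0.678800°; total 84.678800
  hemisphere S, so the sign is −
  Longitude: 54.081′ = 0.901350°; total 33.901350
  E → positive
Point 3:
  Latitude: 48° + 51/60 + 23.32/3600 = 48 + 0.850000 + 0.006478 = 48.856478
  N ⇒ keep positive
  Lon: 87° + 0/60 + 32.43/3600 = 87 + 0.000000 + 0.009008 = 87.009008
  W → negative
Point 4:
  Lat: 41 + 50.473/60 = 41.841217
  N ⇒ keep positive
  λ: 93 + 4.3/60 = 93.071667
  W → negative
Point 5:
  Lat: 54.15′ = 0.902500°; total 19.902500
  S ⇒ negate
  Lon: 120 + 12.789/60 = 120.213150
  E → positive
Point 6:
  Lat: 29.768′ = 0.496133°; total 11.496133
  hemisphere S, so the sign is −
  Longitude: 37 + 4.911/60 = 37.081850
  hemisphere W, so the sign is −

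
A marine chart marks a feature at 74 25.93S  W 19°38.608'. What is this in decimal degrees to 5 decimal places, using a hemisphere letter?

φ: 25.93′ = 0.432167°; total 74.432167
λ: 19 + 38.608/60 = 19.643467

74.43217° S, 19.64347° W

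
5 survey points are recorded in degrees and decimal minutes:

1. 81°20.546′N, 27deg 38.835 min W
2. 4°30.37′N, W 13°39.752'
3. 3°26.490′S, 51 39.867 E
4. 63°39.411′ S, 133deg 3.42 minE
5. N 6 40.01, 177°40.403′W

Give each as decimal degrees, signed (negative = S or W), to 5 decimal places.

Point 1:
  Lat: 20.546′ = 0.342433°; total 81.342433
  N ⇒ keep positive
  λ: 27 + 38.835/60 = 27.647250
  W → negative
Point 2:
  Latitude: 30.37′ = 0.506167°; total 4.506167
  N ⇒ keep positive
  Lon: 39.752′ = 0.662533°; total 13.662533
  hemisphere W, so the sign is −
Point 3:
  Latitude: 3 + 26.49/60 = 3.441500
  S ⇒ negate
  λ: 51 + 39.867/60 = 51.664450
  E ⇒ keep positive
Point 4:
  Lat: 39.411′ = 0.656850°; total 63.656850
  S → negative
  Lon: 3.42′ = 0.057000°; total 133.057000
  E ⇒ keep positive
Point 5:
  Lat: 40.01′ = 0.666833°; total 6.666833
  N → positive
  λ: 40.403′ = 0.673383°; total 177.673383
  hemisphere W, so the sign is −

1. 81.34243, -27.64725
2. 4.50617, -13.66253
3. -3.44150, 51.66445
4. -63.65685, 133.05700
5. 6.66683, -177.67338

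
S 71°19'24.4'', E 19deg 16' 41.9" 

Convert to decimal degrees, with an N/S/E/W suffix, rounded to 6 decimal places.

71.323444° S, 19.278306° E

Latitude: 71° + 19/60 + 24.4/3600 = 71 + 0.316667 + 0.006778 = 71.3234444
Longitude: 19° + 16/60 + 41.9/3600 = 19 + 0.266667 + 0.011639 = 19.2783056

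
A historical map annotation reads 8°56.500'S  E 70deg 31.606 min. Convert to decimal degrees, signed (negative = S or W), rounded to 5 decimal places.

Latitude: 56.5′ = 0.941667°; total 8.941667
hemisphere S, so the sign is −
λ: 70 + 31.606/60 = 70.526767
E → positive

-8.94167, 70.52677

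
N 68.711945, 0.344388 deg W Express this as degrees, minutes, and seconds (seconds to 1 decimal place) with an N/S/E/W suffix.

Latitude: 0.711945° → 42.71670′; 0.71670 × 60 = 43.002″
Longitude: whole degrees 0; 20.66328′ → 20′ and 39.797″

68°42′43.0″ N, 0°20′39.8″ W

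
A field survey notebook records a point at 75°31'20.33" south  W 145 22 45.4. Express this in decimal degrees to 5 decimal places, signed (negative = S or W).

Lat: 31′ + 20.33″ = 31.33883′; 75 + 31.33883/60 = 75.522314
hemisphere S, so the sign is −
λ: 145° + 22/60 + 45.4/3600 = 145 + 0.366667 + 0.012611 = 145.379278
W ⇒ negate

-75.52231, -145.37928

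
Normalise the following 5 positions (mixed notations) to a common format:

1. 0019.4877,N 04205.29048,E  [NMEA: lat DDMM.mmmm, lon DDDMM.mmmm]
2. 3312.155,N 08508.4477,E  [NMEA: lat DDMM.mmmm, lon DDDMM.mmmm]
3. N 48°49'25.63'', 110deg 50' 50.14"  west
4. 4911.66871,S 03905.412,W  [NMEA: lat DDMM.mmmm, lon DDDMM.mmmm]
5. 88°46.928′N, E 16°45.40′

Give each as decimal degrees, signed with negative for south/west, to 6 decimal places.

Point 1:
  Latitude: degrees = first 2 digits = 0, minutes = 19.4877; 0 + 19.4877/60 = 0.3247950
  N → positive
  Longitude: degrees = first 3 digits = 42, minutes = 5.29048; 42 + 5.29048/60 = 42.0881747
  E → positive
Point 2:
  φ: split at 2 digits → 33° and 12.155′; 33 + 12.155/60 = 33.2025833
  N → positive
  λ: split at 3 digits → 085° and 8.4477′; 85 + 8.4477/60 = 85.1407950
  E → positive
Point 3:
  Lat: 49′ + 25.63″ = 49.42717′; 48 + 49.42717/60 = 48.8237861
  N ⇒ keep positive
  Longitude: 50′ + 50.14″ = 50.83567′; 110 + 50.83567/60 = 110.8472611
  W → negative
Point 4:
  φ: degrees = first 2 digits = 49, minutes = 11.66871; 49 + 11.66871/60 = 49.1944785
  S ⇒ negate
  Longitude: split at 3 digits → 039° and 5.412′; 39 + 5.412/60 = 39.0902000
  hemisphere W, so the sign is −
Point 5:
  Latitude: 88 + 46.928/60 = 88.7821333
  N ⇒ keep positive
  λ: 16 + 45.4/60 = 16.7566667
  E ⇒ keep positive

1. 0.324795, 42.088175
2. 33.202583, 85.140795
3. 48.823786, -110.847261
4. -49.194479, -39.090200
5. 88.782133, 16.756667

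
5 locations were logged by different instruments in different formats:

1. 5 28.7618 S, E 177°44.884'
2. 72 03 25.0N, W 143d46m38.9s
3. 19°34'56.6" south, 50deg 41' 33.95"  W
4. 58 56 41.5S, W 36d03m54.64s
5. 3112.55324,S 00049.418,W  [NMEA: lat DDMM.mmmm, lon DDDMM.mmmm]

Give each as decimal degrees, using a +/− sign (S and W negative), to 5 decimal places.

Point 1:
  Latitude: 5 + 28.7618/60 = 5.479363
  S → negative
  Longitude: 44.884′ = 0.748067°; total 177.748067
  E → positive
Point 2:
  φ: 72 + 3/60 + 25/3600 = 72.056944
  N ⇒ keep positive
  Longitude: 46′ + 38.9″ = 46.64833′; 143 + 46.64833/60 = 143.777472
  W ⇒ negate
Point 3:
  φ: 19 + 34/60 + 56.6/3600 = 19.582389
  S ⇒ negate
  λ: 50° + 41/60 + 33.95/3600 = 50 + 0.683333 + 0.009431 = 50.692764
  hemisphere W, so the sign is −
Point 4:
  Latitude: 58 + 56/60 + 41.5/3600 = 58.944861
  hemisphere S, so the sign is −
  Lon: 36° + 3/60 + 54.64/3600 = 36 + 0.050000 + 0.015178 = 36.065178
  W ⇒ negate
Point 5:
  Lat: split at 2 digits → 31° and 12.55324′; 31 + 12.55324/60 = 31.209221
  S → negative
  Lon: degrees = first 3 digits = 0, minutes = 49.418; 0 + 49.418/60 = 0.823633
  hemisphere W, so the sign is −

1. -5.47936, 177.74807
2. 72.05694, -143.77747
3. -19.58239, -50.69276
4. -58.94486, -36.06518
5. -31.20922, -0.82363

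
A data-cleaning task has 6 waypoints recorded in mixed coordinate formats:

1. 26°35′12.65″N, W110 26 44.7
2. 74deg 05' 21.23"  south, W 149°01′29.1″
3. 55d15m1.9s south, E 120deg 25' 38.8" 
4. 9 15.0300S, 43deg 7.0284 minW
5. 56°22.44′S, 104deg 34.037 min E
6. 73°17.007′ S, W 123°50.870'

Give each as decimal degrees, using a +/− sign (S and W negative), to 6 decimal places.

1. 26.586847, -110.445750
2. -74.089231, -149.024750
3. -55.250528, 120.427444
4. -9.250500, -43.117140
5. -56.374000, 104.567283
6. -73.283450, -123.847833

Point 1:
  Lat: 26° + 35/60 + 12.65/3600 = 26 + 0.583333 + 0.003514 = 26.5868472
  N → positive
  Longitude: 110 + 26/60 + 44.7/3600 = 110.4457500
  W → negative
Point 2:
  Lat: 74 + 5/60 + 21.23/3600 = 74.0892306
  S ⇒ negate
  Longitude: 149° + 1/60 + 29.1/3600 = 149 + 0.016667 + 0.008083 = 149.0247500
  W → negative
Point 3:
  Lat: 55 + 15/60 + 1.9/3600 = 55.2505278
  S ⇒ negate
  λ: 120° + 25/60 + 38.8/3600 = 120 + 0.416667 + 0.010778 = 120.4274444
  E → positive
Point 4:
  φ: 15.03′ = 0.250500°; total 9.2505000
  hemisphere S, so the sign is −
  λ: 7.0284′ = 0.117140°; total 43.1171400
  hemisphere W, so the sign is −
Point 5:
  Lat: 56 + 22.44/60 = 56.3740000
  S → negative
  λ: 34.037′ = 0.567283°; total 104.5672833
  E ⇒ keep positive
Point 6:
  Lat: 73 + 17.007/60 = 73.2834500
  S ⇒ negate
  Lon: 50.87′ = 0.847833°; total 123.8478333
  W ⇒ negate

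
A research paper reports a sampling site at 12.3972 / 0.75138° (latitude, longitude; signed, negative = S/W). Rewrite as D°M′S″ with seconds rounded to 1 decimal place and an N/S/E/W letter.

12°23′49.9″ N, 0°45′5.0″ E

Lat: 0.397200° → 23.83200′; 0.83200 × 60 = 49.920″
Lon: 0.751380 × 60 = 45.08280′ → 45′, remainder × 60 = 4.968″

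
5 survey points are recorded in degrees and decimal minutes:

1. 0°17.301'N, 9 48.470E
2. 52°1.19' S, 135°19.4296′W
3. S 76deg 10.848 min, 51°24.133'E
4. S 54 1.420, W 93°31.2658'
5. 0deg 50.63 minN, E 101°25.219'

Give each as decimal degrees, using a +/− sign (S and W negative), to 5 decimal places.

1. 0.28835, 9.80783
2. -52.01983, -135.32383
3. -76.18080, 51.40222
4. -54.02367, -93.52110
5. 0.84383, 101.42032

Point 1:
  Latitude: 0 + 17.301/60 = 0.288350
  N ⇒ keep positive
  λ: 48.47′ = 0.807833°; total 9.807833
  E ⇒ keep positive
Point 2:
  Lat: 52 + 1.19/60 = 52.019833
  S ⇒ negate
  Longitude: 19.4296′ = 0.323827°; total 135.323827
  hemisphere W, so the sign is −
Point 3:
  Lat: 76 + 10.848/60 = 76.180800
  hemisphere S, so the sign is −
  λ: 51 + 24.133/60 = 51.402217
  E → positive
Point 4:
  Lat: 1.42′ = 0.023667°; total 54.023667
  S ⇒ negate
  Longitude: 31.2658′ = 0.521097°; total 93.521097
  W ⇒ negate
Point 5:
  Latitude: 0 + 50.63/60 = 0.843833
  N → positive
  Longitude: 25.219′ = 0.420317°; total 101.420317
  E ⇒ keep positive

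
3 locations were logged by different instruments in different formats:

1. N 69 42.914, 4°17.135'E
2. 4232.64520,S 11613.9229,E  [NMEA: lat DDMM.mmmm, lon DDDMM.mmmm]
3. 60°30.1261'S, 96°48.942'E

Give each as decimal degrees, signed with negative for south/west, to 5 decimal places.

1. 69.71523, 4.28558
2. -42.54409, 116.23205
3. -60.50210, 96.81570

Point 1:
  φ: 42.914′ = 0.715233°; total 69.715233
  N ⇒ keep positive
  λ: 17.135′ = 0.285583°; total 4.285583
  E ⇒ keep positive
Point 2:
  Latitude: split at 2 digits → 42° and 32.6452′; 42 + 32.6452/60 = 42.544087
  S → negative
  Longitude: split at 3 digits → 116° and 13.9229′; 116 + 13.9229/60 = 116.232048
  E ⇒ keep positive
Point 3:
  Lat: 30.1261′ = 0.502102°; total 60.502102
  S → negative
  Lon: 48.942′ = 0.815700°; total 96.815700
  E → positive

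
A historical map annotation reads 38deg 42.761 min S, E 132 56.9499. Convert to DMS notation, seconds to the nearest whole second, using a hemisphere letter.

Lat: 42.76100′ → 42′ and 0.76100 × 60 = 45.66″
Lon: fractional minutes 0.94990 × 60 = 56.99″

38°42′46″ S, 132°56′57″ E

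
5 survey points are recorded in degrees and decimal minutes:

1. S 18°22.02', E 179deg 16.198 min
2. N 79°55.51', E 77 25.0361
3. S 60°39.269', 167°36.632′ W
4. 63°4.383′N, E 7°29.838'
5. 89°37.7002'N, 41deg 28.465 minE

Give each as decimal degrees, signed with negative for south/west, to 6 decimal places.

1. -18.367000, 179.269967
2. 79.925167, 77.417268
3. -60.654483, -167.610533
4. 63.073050, 7.497300
5. 89.628337, 41.474417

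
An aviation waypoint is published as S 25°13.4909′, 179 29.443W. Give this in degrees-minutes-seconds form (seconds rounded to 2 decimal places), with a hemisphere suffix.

Latitude: 13.49090′ → 13′ and 0.49090 × 60 = 29.4540″
Longitude: 29.44300′ → 29′ and 0.44300 × 60 = 26.5800″

25°13′29.45″ S, 179°29′26.58″ W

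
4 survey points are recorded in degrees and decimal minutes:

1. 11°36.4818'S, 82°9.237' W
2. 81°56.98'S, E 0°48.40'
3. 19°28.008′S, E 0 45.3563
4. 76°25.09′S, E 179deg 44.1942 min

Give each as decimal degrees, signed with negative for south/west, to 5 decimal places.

1. -11.60803, -82.15395
2. -81.94967, 0.80667
3. -19.46680, 0.75594
4. -76.41817, 179.73657

Point 1:
  Lat: 11 + 36.4818/60 = 11.608030
  S ⇒ negate
  λ: 82 + 9.237/60 = 82.153950
  hemisphere W, so the sign is −
Point 2:
  Latitude: 56.98′ = 0.949667°; total 81.949667
  S ⇒ negate
  λ: 48.4′ = 0.806667°; total 0.806667
  E ⇒ keep positive
Point 3:
  φ: 28.008′ = 0.466800°; total 19.466800
  S → negative
  λ: 0 + 45.3563/60 = 0.755938
  E → positive
Point 4:
  Latitude: 25.09′ = 0.418167°; total 76.418167
  S ⇒ negate
  Longitude: 179 + 44.1942/60 = 179.736570
  E → positive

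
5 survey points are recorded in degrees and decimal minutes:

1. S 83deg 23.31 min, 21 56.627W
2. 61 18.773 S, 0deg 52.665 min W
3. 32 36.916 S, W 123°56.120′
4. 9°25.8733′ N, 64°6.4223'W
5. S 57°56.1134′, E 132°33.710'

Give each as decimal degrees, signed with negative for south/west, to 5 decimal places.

1. -83.38850, -21.94378
2. -61.31288, -0.87775
3. -32.61527, -123.93533
4. 9.43122, -64.10704
5. -57.93522, 132.56183

Point 1:
  φ: 83 + 23.31/60 = 83.388500
  S → negative
  λ: 21 + 56.627/60 = 21.943783
  W ⇒ negate
Point 2:
  Latitude: 18.773′ = 0.312883°; total 61.312883
  S → negative
  Lon: 52.665′ = 0.877750°; total 0.877750
  W → negative
Point 3:
  Lat: 36.916′ = 0.615267°; total 32.615267
  hemisphere S, so the sign is −
  λ: 56.12′ = 0.935333°; total 123.935333
  W ⇒ negate
Point 4:
  Latitude: 9 + 25.8733/60 = 9.431222
  N → positive
  Longitude: 6.4223′ = 0.107038°; total 64.107038
  hemisphere W, so the sign is −
Point 5:
  Latitude: 57 + 56.1134/60 = 57.935223
  S → negative
  Lon: 132 + 33.71/60 = 132.561833
  E → positive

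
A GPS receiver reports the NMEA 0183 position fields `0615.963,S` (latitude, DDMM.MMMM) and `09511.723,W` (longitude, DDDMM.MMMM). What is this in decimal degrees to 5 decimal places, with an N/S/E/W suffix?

6.26605° S, 95.19538° W

Latitude: degrees = first 2 digits = 6, minutes = 15.963; 6 + 15.963/60 = 6.266050
Lon: split at 3 digits → 095° and 11.723′; 95 + 11.723/60 = 95.195383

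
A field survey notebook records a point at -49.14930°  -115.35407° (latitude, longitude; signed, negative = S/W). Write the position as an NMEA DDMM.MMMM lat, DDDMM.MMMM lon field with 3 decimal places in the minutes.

4908.958,S / 11521.244,W

Latitude is negative → S; |value| = 49.149300
Lat: minutes = (49.149300 − 49) × 60 = 8.95800
Longitude is negative → W; |value| = 115.354070
Lon: 115° + 0.354070 × 60 = 115° 21.24420′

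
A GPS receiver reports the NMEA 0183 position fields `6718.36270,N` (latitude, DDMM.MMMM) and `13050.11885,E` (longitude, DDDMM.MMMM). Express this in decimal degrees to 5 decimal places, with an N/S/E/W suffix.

Lat: split at 2 digits → 67° and 18.3627′; 67 + 18.3627/60 = 67.306045
Lon: degrees = first 3 digits = 130, minutes = 50.11885; 130 + 50.11885/60 = 130.835314

67.30605° N, 130.83531° E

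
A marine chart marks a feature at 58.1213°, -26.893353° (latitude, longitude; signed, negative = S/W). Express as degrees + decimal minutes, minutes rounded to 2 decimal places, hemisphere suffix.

58° 7.28′ N, 26° 53.60′ W

φ: 58° + 0.121300 × 60 = 58° 7.2780′
Longitude is negative → W; |value| = 26.893353
Longitude: fractional part 0.893353 → 53.6012 minutes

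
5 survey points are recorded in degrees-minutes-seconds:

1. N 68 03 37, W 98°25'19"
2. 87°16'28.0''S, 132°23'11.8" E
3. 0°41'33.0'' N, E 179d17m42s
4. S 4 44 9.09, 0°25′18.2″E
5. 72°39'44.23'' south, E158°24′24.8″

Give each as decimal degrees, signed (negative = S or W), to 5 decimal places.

Point 1:
  φ: 68 + 3/60 + 37/3600 = 68.060278
  N ⇒ keep positive
  Lon: 98 + 25/60 + 19/3600 = 98.421944
  hemisphere W, so the sign is −
Point 2:
  Lat: 87° + 16/60 + 28/3600 = 87 + 0.266667 + 0.007778 = 87.274444
  hemisphere S, so the sign is −
  λ: 23′ + 11.8″ = 23.19667′; 132 + 23.19667/60 = 132.386611
  E ⇒ keep positive
Point 3:
  Lat: 0 + 41/60 + 33/3600 = 0.692500
  N ⇒ keep positive
  λ: 179 + 17/60 + 42/3600 = 179.295000
  E → positive
Point 4:
  φ: 4 + 44/60 + 9.09/3600 = 4.735858
  S → negative
  Longitude: 0 + 25/60 + 18.2/3600 = 0.421722
  E → positive
Point 5:
  Lat: 39′ + 44.23″ = 39.73717′; 72 + 39.73717/60 = 72.662286
  hemisphere S, so the sign is −
  Longitude: 158 + 24/60 + 24.8/3600 = 158.406889
  E → positive

1. 68.06028, -98.42194
2. -87.27444, 132.38661
3. 0.69250, 179.29500
4. -4.73586, 0.42172
5. -72.66229, 158.40689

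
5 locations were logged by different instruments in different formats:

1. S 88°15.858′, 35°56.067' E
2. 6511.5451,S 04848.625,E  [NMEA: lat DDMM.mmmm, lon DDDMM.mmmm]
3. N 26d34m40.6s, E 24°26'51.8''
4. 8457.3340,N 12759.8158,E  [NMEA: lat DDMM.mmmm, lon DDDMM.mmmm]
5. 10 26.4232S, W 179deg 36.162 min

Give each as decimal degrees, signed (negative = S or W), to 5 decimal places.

Point 1:
  Lat: 88 + 15.858/60 = 88.264300
  S → negative
  λ: 56.067′ = 0.934450°; total 35.934450
  E ⇒ keep positive
Point 2:
  φ: split at 2 digits → 65° and 11.5451′; 65 + 11.5451/60 = 65.192418
  S → negative
  λ: degrees = first 3 digits = 48, minutes = 48.625; 48 + 48.625/60 = 48.810417
  E ⇒ keep positive
Point 3:
  Latitude: 34′ + 40.6″ = 34.67667′; 26 + 34.67667/60 = 26.577944
  N → positive
  Longitude: 24° + 26/60 + 51.8/3600 = 24 + 0.433333 + 0.014389 = 24.447722
  E ⇒ keep positive
Point 4:
  φ: split at 2 digits → 84° and 57.334′; 84 + 57.334/60 = 84.955567
  N → positive
  Longitude: split at 3 digits → 127° and 59.8158′; 127 + 59.8158/60 = 127.996930
  E → positive
Point 5:
  Latitude: 26.4232′ = 0.440387°; total 10.440387
  hemisphere S, so the sign is −
  λ: 179 + 36.162/60 = 179.602700
  hemisphere W, so the sign is −

1. -88.26430, 35.93445
2. -65.19242, 48.81042
3. 26.57794, 24.44772
4. 84.95557, 127.99693
5. -10.44039, -179.60270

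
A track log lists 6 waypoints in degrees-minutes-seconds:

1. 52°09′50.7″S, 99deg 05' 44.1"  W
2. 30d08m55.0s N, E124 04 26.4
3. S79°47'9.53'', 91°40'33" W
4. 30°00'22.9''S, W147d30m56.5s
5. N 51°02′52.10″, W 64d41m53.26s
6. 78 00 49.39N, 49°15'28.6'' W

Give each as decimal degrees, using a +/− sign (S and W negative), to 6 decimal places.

Point 1:
  Lat: 9′ + 50.7″ = 9.84500′; 52 + 9.84500/60 = 52.1640833
  S ⇒ negate
  Lon: 5′ + 44.1″ = 5.73500′; 99 + 5.73500/60 = 99.0955833
  W → negative
Point 2:
  Lat: 8′ + 55″ = 8.91667′; 30 + 8.91667/60 = 30.1486111
  N → positive
  λ: 124 + 4/60 + 26.4/3600 = 124.0740000
  E → positive
Point 3:
  Lat: 79° + 47/60 + 9.53/3600 = 79 + 0.783333 + 0.002647 = 79.7859806
  S → negative
  Longitude: 40′ + 33″ = 40.55000′; 91 + 40.55000/60 = 91.6758333
  W → negative
Point 4:
  Latitude: 30 + 0/60 + 22.9/3600 = 30.0063611
  hemisphere S, so the sign is −
  λ: 147° + 30/60 + 56.5/3600 = 147 + 0.500000 + 0.015694 = 147.5156944
  hemisphere W, so the sign is −
Point 5:
  Latitude: 51 + 2/60 + 52.1/3600 = 51.0478056
  N ⇒ keep positive
  Lon: 64° + 41/60 + 53.26/3600 = 64 + 0.683333 + 0.014794 = 64.6981278
  W ⇒ negate
Point 6:
  Latitude: 78° + 0/60 + 49.39/3600 = 78 + 0.000000 + 0.013719 = 78.0137194
  N ⇒ keep positive
  Lon: 49° + 15/60 + 28.6/3600 = 49 + 0.250000 + 0.007944 = 49.2579444
  W → negative

1. -52.164083, -99.095583
2. 30.148611, 124.074000
3. -79.785981, -91.675833
4. -30.006361, -147.515694
5. 51.047806, -64.698128
6. 78.013719, -49.257944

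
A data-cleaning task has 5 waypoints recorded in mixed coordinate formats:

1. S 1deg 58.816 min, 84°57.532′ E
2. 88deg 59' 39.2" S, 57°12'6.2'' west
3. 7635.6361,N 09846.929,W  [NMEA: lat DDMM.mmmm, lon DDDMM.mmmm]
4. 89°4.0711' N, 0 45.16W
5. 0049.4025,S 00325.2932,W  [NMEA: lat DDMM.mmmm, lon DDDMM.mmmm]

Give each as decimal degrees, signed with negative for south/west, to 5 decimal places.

1. -1.98027, 84.95887
2. -88.99422, -57.20172
3. 76.59394, -98.78215
4. 89.06785, -0.75267
5. -0.82338, -3.42155

Point 1:
  φ: 58.816′ = 0.980267°; total 1.980267
  S → negative
  λ: 57.532′ = 0.958867°; total 84.958867
  E ⇒ keep positive
Point 2:
  Latitude: 88 + 59/60 + 39.2/3600 = 88.994222
  S ⇒ negate
  Longitude: 57 + 12/60 + 6.2/3600 = 57.201722
  W ⇒ negate
Point 3:
  φ: degrees = first 2 digits = 76, minutes = 35.6361; 76 + 35.6361/60 = 76.593935
  N ⇒ keep positive
  Longitude: split at 3 digits → 098° and 46.929′; 98 + 46.929/60 = 98.782150
  W → negative
Point 4:
  φ: 4.0711′ = 0.067852°; total 89.067852
  N → positive
  Longitude: 45.16′ = 0.752667°; total 0.752667
  hemisphere W, so the sign is −
Point 5:
  φ: degrees = first 2 digits = 0, minutes = 49.4025; 0 + 49.4025/60 = 0.823375
  S ⇒ negate
  Longitude: degrees = first 3 digits = 3, minutes = 25.2932; 3 + 25.2932/60 = 3.421553
  W → negative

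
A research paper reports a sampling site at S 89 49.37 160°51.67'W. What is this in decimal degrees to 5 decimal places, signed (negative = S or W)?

Latitude: 89 + 49.37/60 = 89.822833
hemisphere S, so the sign is −
λ: 51.67′ = 0.861167°; total 160.861167
W ⇒ negate

-89.82283, -160.86117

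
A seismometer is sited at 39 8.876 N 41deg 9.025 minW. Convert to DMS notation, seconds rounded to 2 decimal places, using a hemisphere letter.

39°08′52.56″ N, 41°09′1.50″ W

Latitude: 8.87600′ → 8′ and 0.87600 × 60 = 52.5600″
Lon: 9.02500′ → 9′ and 0.02500 × 60 = 1.5000″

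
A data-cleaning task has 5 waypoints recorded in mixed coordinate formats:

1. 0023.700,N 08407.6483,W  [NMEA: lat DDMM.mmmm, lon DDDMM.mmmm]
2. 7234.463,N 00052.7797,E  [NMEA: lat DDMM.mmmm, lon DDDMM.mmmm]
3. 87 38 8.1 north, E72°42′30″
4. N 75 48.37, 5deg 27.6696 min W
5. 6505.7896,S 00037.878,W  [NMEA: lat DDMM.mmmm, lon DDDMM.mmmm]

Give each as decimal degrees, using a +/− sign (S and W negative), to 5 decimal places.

1. 0.39500, -84.12747
2. 72.57438, 0.87966
3. 87.63558, 72.70833
4. 75.80617, -5.46116
5. -65.09649, -0.63130

Point 1:
  Lat: split at 2 digits → 00° and 23.7′; 0 + 23.7/60 = 0.395000
  N ⇒ keep positive
  Longitude: degrees = first 3 digits = 84, minutes = 7.6483; 84 + 7.6483/60 = 84.127472
  hemisphere W, so the sign is −
Point 2:
  Lat: degrees = first 2 digits = 72, minutes = 34.463; 72 + 34.463/60 = 72.574383
  N → positive
  λ: split at 3 digits → 000° and 52.7797′; 0 + 52.7797/60 = 0.879662
  E → positive
Point 3:
  φ: 38′ + 8.1″ = 38.13500′; 87 + 38.13500/60 = 87.635583
  N ⇒ keep positive
  Lon: 42′ + 30″ = 42.50000′; 72 + 42.50000/60 = 72.708333
  E ⇒ keep positive
Point 4:
  φ: 48.37′ = 0.806167°; total 75.806167
  N ⇒ keep positive
  Lon: 5 + 27.6696/60 = 5.461160
  hemisphere W, so the sign is −
Point 5:
  φ: split at 2 digits → 65° and 5.7896′; 65 + 5.7896/60 = 65.096493
  hemisphere S, so the sign is −
  λ: split at 3 digits → 000° and 37.878′; 0 + 37.878/60 = 0.631300
  hemisphere W, so the sign is −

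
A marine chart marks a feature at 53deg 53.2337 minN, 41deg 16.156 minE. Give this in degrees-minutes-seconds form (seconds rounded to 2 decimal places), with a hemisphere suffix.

φ: 53.23370′ → 53′ and 0.23370 × 60 = 14.0220″
Longitude: 16.15600′ → 16′ and 0.15600 × 60 = 9.3600″

53°53′14.02″ N, 41°16′9.36″ E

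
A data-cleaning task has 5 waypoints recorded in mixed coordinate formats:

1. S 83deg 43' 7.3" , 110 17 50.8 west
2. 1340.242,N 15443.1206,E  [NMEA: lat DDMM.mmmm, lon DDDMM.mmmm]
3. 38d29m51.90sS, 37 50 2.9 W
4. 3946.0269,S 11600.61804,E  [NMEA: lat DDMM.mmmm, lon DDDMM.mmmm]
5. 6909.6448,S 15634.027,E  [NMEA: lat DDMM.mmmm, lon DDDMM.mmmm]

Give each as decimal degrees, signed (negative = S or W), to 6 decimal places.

Point 1:
  Lat: 83° + 43/60 + 7.3/3600 = 83 + 0.716667 + 0.002028 = 83.7186944
  hemisphere S, so the sign is −
  λ: 110 + 17/60 + 50.8/3600 = 110.2974444
  W → negative
Point 2:
  Lat: degrees = first 2 digits = 13, minutes = 40.242; 13 + 40.242/60 = 13.6707000
  N → positive
  Longitude: split at 3 digits → 154° and 43.1206′; 154 + 43.1206/60 = 154.7186767
  E → positive
Point 3:
  φ: 38 + 29/60 + 51.9/3600 = 38.4977500
  S → negative
  Longitude: 50′ + 2.9″ = 50.04833′; 37 + 50.04833/60 = 37.8341389
  W ⇒ negate
Point 4:
  Latitude: split at 2 digits → 39° and 46.0269′; 39 + 46.0269/60 = 39.7671150
  S → negative
  λ: split at 3 digits → 116° and 0.61804′; 116 + 0.61804/60 = 116.0103007
  E → positive
Point 5:
  Lat: degrees = first 2 digits = 69, minutes = 9.6448; 69 + 9.6448/60 = 69.1607467
  hemisphere S, so the sign is −
  λ: split at 3 digits → 156° and 34.027′; 156 + 34.027/60 = 156.5671167
  E → positive

1. -83.718694, -110.297444
2. 13.670700, 154.718677
3. -38.497750, -37.834139
4. -39.767115, 116.010301
5. -69.160747, 156.567117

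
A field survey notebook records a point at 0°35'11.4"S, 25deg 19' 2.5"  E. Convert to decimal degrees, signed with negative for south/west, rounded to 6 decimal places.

Lat: 35′ + 11.4″ = 35.19000′; 0 + 35.19000/60 = 0.5865000
S → negative
Lon: 25° + 19/60 + 2.5/3600 = 25 + 0.316667 + 0.000694 = 25.3173611
E ⇒ keep positive

-0.586500, 25.317361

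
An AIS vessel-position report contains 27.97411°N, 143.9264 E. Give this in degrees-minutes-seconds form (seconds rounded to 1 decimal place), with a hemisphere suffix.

Latitude: 0.974110° → 58.44660′; 0.44660 × 60 = 26.796″
Longitude: 0.926400 × 60 = 55.58400′ → 55′, remainder × 60 = 35.040″

27°58′26.8″ N, 143°55′35.0″ E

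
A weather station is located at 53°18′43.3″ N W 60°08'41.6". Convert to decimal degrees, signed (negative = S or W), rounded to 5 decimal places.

53.31203, -60.14489

Latitude: 53 + 18/60 + 43.3/3600 = 53.312028
N → positive
Lon: 8′ + 41.6″ = 8.69333′; 60 + 8.69333/60 = 60.144889
hemisphere W, so the sign is −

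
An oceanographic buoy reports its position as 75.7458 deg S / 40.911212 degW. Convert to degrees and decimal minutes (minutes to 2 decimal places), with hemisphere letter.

75° 44.75′ S, 40° 54.67′ W

Latitude: minutes = (75.745800 − 75) × 60 = 44.7480
Longitude: fractional part 0.911212 → 54.6727 minutes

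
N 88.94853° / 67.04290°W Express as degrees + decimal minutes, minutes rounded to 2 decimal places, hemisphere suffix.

Latitude: fractional part 0.948530 → 56.9118 minutes
Longitude: fractional part 0.042900 → 2.5740 minutes

88° 56.91′ N, 67° 2.57′ W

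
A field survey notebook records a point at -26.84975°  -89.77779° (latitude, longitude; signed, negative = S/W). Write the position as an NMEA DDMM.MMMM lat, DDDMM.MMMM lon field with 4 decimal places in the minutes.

2650.9850,S / 08946.6674,W

Latitude is negative → S; |value| = 26.849750
Lat: 26° + 0.849750 × 60 = 26° 50.985000′
Longitude is negative → W; |value| = 89.777790
Lon: minutes = (89.777790 − 89) × 60 = 46.667400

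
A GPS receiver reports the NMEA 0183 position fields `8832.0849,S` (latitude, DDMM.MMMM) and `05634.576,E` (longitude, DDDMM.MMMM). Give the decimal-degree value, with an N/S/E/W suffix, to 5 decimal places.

88.53475° S, 56.57627° E

Lat: degrees = first 2 digits = 88, minutes = 32.0849; 88 + 32.0849/60 = 88.534748
Longitude: split at 3 digits → 056° and 34.576′; 56 + 34.576/60 = 56.576267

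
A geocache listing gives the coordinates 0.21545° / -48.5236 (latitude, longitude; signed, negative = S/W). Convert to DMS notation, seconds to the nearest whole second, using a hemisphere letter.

0°12′56″ N, 48°31′25″ W

Latitude: 0.215450 × 60 = 12.92700′ → 12′, remainder × 60 = 55.62″
Longitude is negative → W; |value| = 48.523600
Lon: 0.523600 × 60 = 31.41600′ → 31′, remainder × 60 = 24.96″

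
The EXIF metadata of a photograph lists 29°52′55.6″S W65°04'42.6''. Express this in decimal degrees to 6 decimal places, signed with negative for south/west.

-29.882111, -65.078500

Latitude: 29° + 52/60 + 55.6/3600 = 29 + 0.866667 + 0.015444 = 29.8821111
S ⇒ negate
Longitude: 65° + 4/60 + 42.6/3600 = 65 + 0.066667 + 0.011833 = 65.0785000
hemisphere W, so the sign is −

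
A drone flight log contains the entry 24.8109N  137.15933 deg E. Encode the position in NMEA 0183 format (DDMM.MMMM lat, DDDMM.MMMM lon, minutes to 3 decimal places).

2448.654,N / 13709.560,E

φ: minutes = (24.810900 − 24) × 60 = 48.65400
Lon: fractional part 0.159330 → 9.55980 minutes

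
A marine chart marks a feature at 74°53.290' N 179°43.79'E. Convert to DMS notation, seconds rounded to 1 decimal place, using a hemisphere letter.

Lat: fractional minutes 0.29000 × 60 = 17.400″
Lon: 43.79000′ → 43′ and 0.79000 × 60 = 47.400″

74°53′17.4″ N, 179°43′47.4″ E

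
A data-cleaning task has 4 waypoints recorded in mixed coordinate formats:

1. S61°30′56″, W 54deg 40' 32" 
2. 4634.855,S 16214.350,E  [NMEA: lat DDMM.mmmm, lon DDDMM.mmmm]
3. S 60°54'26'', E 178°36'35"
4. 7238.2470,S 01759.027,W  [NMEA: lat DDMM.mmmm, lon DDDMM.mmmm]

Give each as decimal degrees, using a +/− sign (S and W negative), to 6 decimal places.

Point 1:
  φ: 61° + 30/60 + 56/3600 = 61 + 0.500000 + 0.015556 = 61.5155556
  S ⇒ negate
  Lon: 40′ + 32″ = 40.53333′; 54 + 40.53333/60 = 54.6755556
  W → negative
Point 2:
  φ: split at 2 digits → 46° and 34.855′; 46 + 34.855/60 = 46.5809167
  S ⇒ negate
  Lon: degrees = first 3 digits = 162, minutes = 14.35; 162 + 14.35/60 = 162.2391667
  E ⇒ keep positive
Point 3:
  Latitude: 60° + 54/60 + 26/3600 = 60 + 0.900000 + 0.007222 = 60.9072222
  S ⇒ negate
  λ: 178° + 36/60 + 35/3600 = 178 + 0.600000 + 0.009722 = 178.6097222
  E ⇒ keep positive
Point 4:
  φ: degrees = first 2 digits = 72, minutes = 38.247; 72 + 38.247/60 = 72.6374500
  hemisphere S, so the sign is −
  Longitude: degrees = first 3 digits = 17, minutes = 59.027; 17 + 59.027/60 = 17.9837833
  W ⇒ negate

1. -61.515556, -54.675556
2. -46.580917, 162.239167
3. -60.907222, 178.609722
4. -72.637450, -17.983783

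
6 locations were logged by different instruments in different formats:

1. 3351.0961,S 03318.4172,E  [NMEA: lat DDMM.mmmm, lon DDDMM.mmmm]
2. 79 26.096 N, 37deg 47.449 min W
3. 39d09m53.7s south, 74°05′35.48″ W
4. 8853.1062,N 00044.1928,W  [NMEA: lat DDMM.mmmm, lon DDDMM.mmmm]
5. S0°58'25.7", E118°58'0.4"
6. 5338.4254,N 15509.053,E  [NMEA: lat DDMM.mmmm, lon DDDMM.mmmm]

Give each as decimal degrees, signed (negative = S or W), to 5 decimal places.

Point 1:
  φ: split at 2 digits → 33° and 51.0961′; 33 + 51.0961/60 = 33.851602
  S ⇒ negate
  Longitude: degrees = first 3 digits = 33, minutes = 18.4172; 33 + 18.4172/60 = 33.306953
  E → positive
Point 2:
  Latitude: 26.096′ = 0.434933°; total 79.434933
  N ⇒ keep positive
  Lon: 37 + 47.449/60 = 37.790817
  W ⇒ negate
Point 3:
  φ: 9′ + 53.7″ = 9.89500′; 39 + 9.89500/60 = 39.164917
  S → negative
  Longitude: 74° + 5/60 + 35.48/3600 = 74 + 0.083333 + 0.009856 = 74.093189
  W ⇒ negate
Point 4:
  φ: degrees = first 2 digits = 88, minutes = 53.1062; 88 + 53.1062/60 = 88.885103
  N ⇒ keep positive
  Longitude: split at 3 digits → 000° and 44.1928′; 0 + 44.1928/60 = 0.736547
  W ⇒ negate
Point 5:
  Lat: 58′ + 25.7″ = 58.42833′; 0 + 58.42833/60 = 0.973806
  S → negative
  Longitude: 118 + 58/60 + 0.4/3600 = 118.966778
  E ⇒ keep positive
Point 6:
  φ: degrees = first 2 digits = 53, minutes = 38.4254; 53 + 38.4254/60 = 53.640423
  N ⇒ keep positive
  Longitude: split at 3 digits → 155° and 9.053′; 155 + 9.053/60 = 155.150883
  E → positive

1. -33.85160, 33.30695
2. 79.43493, -37.79082
3. -39.16492, -74.09319
4. 88.88510, -0.73655
5. -0.97381, 118.96678
6. 53.64042, 155.15088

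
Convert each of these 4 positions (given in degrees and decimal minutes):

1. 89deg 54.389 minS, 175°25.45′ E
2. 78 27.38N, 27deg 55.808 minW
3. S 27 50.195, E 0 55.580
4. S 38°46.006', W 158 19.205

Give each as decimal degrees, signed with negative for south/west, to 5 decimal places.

1. -89.90648, 175.42417
2. 78.45633, -27.93013
3. -27.83658, 0.92633
4. -38.76677, -158.32008

Point 1:
  Latitude: 54.389′ = 0.906483°; total 89.906483
  hemisphere S, so the sign is −
  Longitude: 175 + 25.45/60 = 175.424167
  E ⇒ keep positive
Point 2:
  Lat: 78 + 27.38/60 = 78.456333
  N ⇒ keep positive
  λ: 55.808′ = 0.930133°; total 27.930133
  hemisphere W, so the sign is −
Point 3:
  φ: 27 + 50.195/60 = 27.836583
  S ⇒ negate
  Lon: 55.58′ = 0.926333°; total 0.926333
  E ⇒ keep positive
Point 4:
  φ: 46.006′ = 0.766767°; total 38.766767
  S ⇒ negate
  Lon: 158 + 19.205/60 = 158.320083
  W → negative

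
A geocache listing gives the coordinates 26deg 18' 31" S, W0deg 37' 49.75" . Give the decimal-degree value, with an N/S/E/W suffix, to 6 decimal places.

Lat: 26° + 18/60 + 31/3600 = 26 + 0.300000 + 0.008611 = 26.3086111
Lon: 0° + 37/60 + 49.75/3600 = 0 + 0.616667 + 0.013819 = 0.6304861

26.308611° S, 0.630486° W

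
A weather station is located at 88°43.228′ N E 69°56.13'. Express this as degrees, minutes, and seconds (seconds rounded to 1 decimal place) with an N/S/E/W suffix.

88°43′13.7″ N, 69°56′7.8″ E

Lat: 43.22800′ → 43′ and 0.22800 × 60 = 13.680″
Lon: fractional minutes 0.13000 × 60 = 7.800″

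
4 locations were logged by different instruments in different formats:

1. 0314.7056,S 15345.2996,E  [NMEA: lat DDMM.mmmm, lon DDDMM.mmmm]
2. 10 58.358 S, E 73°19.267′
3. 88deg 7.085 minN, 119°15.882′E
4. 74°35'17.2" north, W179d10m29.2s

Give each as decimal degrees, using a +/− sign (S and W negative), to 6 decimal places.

Point 1:
  Latitude: split at 2 digits → 03° and 14.7056′; 3 + 14.7056/60 = 3.2450933
  hemisphere S, so the sign is −
  λ: degrees = first 3 digits = 153, minutes = 45.2996; 153 + 45.2996/60 = 153.7549933
  E → positive
Point 2:
  Latitude: 58.358′ = 0.972633°; total 10.9726333
  S → negative
  Lon: 19.267′ = 0.321117°; total 73.3211167
  E → positive
Point 3:
  φ: 88 + 7.085/60 = 88.1180833
  N ⇒ keep positive
  Longitude: 15.882′ = 0.264700°; total 119.2647000
  E → positive
Point 4:
  Latitude: 35′ + 17.2″ = 35.28667′; 74 + 35.28667/60 = 74.5881111
  N → positive
  λ: 179 + 10/60 + 29.2/3600 = 179.1747778
  hemisphere W, so the sign is −

1. -3.245093, 153.754993
2. -10.972633, 73.321117
3. 88.118083, 119.264700
4. 74.588111, -179.174778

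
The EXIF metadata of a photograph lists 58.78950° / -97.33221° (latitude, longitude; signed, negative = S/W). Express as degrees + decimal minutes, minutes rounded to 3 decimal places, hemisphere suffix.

58° 47.370′ N, 97° 19.933′ W

Latitude: fractional part 0.789500 → 47.37000 minutes
Longitude is negative → W; |value| = 97.332210
λ: 97° + 0.332210 × 60 = 97° 19.93260′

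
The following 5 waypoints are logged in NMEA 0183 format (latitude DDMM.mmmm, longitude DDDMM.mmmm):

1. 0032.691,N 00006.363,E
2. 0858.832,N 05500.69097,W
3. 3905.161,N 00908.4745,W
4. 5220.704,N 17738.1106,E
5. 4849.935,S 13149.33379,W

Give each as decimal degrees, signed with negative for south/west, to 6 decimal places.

Point 1:
  Lat: degrees = first 2 digits = 0, minutes = 32.691; 0 + 32.691/60 = 0.5448500
  N → positive
  Longitude: degrees = first 3 digits = 0, minutes = 6.363; 0 + 6.363/60 = 0.1060500
  E ⇒ keep positive
Point 2:
  φ: degrees = first 2 digits = 8, minutes = 58.832; 8 + 58.832/60 = 8.9805333
  N → positive
  Longitude: degrees = first 3 digits = 55, minutes = 0.69097; 55 + 0.69097/60 = 55.0115162
  hemisphere W, so the sign is −
Point 3:
  Latitude: degrees = first 2 digits = 39, minutes = 5.161; 39 + 5.161/60 = 39.0860167
  N ⇒ keep positive
  Lon: degrees = first 3 digits = 9, minutes = 8.4745; 9 + 8.4745/60 = 9.1412417
  W → negative
Point 4:
  Lat: degrees = first 2 digits = 52, minutes = 20.704; 52 + 20.704/60 = 52.3450667
  N → positive
  Lon: degrees = first 3 digits = 177, minutes = 38.1106; 177 + 38.1106/60 = 177.6351767
  E ⇒ keep positive
Point 5:
  Latitude: split at 2 digits → 48° and 49.935′; 48 + 49.935/60 = 48.8322500
  S → negative
  λ: degrees = first 3 digits = 131, minutes = 49.33379; 131 + 49.33379/60 = 131.8222298
  hemisphere W, so the sign is −

1. 0.544850, 0.106050
2. 8.980533, -55.011516
3. 39.086017, -9.141242
4. 52.345067, 177.635177
5. -48.832250, -131.822230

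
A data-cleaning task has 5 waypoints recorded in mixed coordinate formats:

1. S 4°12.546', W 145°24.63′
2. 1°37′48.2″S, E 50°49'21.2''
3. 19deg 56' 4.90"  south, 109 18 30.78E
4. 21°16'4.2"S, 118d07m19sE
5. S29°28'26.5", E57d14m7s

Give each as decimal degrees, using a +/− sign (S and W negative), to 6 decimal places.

Point 1:
  φ: 12.546′ = 0.209100°; total 4.2091000
  S ⇒ negate
  λ: 145 + 24.63/60 = 145.4105000
  W ⇒ negate
Point 2:
  Lat: 1 + 37/60 + 48.2/3600 = 1.6300556
  S → negative
  Longitude: 50° + 49/60 + 21.2/3600 = 50 + 0.816667 + 0.005889 = 50.8225556
  E → positive
Point 3:
  φ: 19° + 56/60 + 4.9/3600 = 19 + 0.933333 + 0.001361 = 19.9346944
  hemisphere S, so the sign is −
  Lon: 18′ + 30.78″ = 18.51300′; 109 + 18.51300/60 = 109.3085500
  E ⇒ keep positive
Point 4:
  Lat: 16′ + 4.2″ = 16.07000′; 21 + 16.07000/60 = 21.2678333
  S ⇒ negate
  λ: 118° + 7/60 + 19/3600 = 118 + 0.116667 + 0.005278 = 118.1219444
  E → positive
Point 5:
  Latitude: 29 + 28/60 + 26.5/3600 = 29.4740278
  S → negative
  Longitude: 14′ + 7″ = 14.11667′; 57 + 14.11667/60 = 57.2352778
  E ⇒ keep positive

1. -4.209100, -145.410500
2. -1.630056, 50.822556
3. -19.934694, 109.308550
4. -21.267833, 118.121944
5. -29.474028, 57.235278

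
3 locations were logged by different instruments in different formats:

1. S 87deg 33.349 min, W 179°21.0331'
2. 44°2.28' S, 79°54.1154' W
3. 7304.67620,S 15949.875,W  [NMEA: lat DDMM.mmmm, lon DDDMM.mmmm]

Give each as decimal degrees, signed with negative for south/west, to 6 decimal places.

1. -87.555817, -179.350552
2. -44.038000, -79.901923
3. -73.077937, -159.831250

Point 1:
  Lat: 33.349′ = 0.555817°; total 87.5558167
  hemisphere S, so the sign is −
  λ: 21.0331′ = 0.350552°; total 179.3505517
  W ⇒ negate
Point 2:
  φ: 2.28′ = 0.038000°; total 44.0380000
  hemisphere S, so the sign is −
  λ: 54.1154′ = 0.901923°; total 79.9019233
  hemisphere W, so the sign is −
Point 3:
  Latitude: split at 2 digits → 73° and 4.6762′; 73 + 4.6762/60 = 73.0779367
  S ⇒ negate
  Lon: degrees = first 3 digits = 159, minutes = 49.875; 159 + 49.875/60 = 159.8312500
  W → negative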